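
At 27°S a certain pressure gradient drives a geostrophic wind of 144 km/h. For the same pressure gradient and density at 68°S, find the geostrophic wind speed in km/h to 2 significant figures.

With the same pressure gradient and density, V_g ∝ 1/f ∝ 1/sin φ.
V₂ = V₁ · sin φ₁ / sin φ₂ = 144 × sin 27° / sin 68°
V₂ = 144 × 0.4540/0.9272 = 71 km/h

71 km/h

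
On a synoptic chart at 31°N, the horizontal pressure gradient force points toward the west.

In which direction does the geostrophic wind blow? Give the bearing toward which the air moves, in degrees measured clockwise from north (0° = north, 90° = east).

000°

The pressure-gradient force points toward the west (bearing 270°).
Geostrophic balance: in the Northern Hemisphere the Coriolis force deflects motion to the right, so the geostrophic wind blows 90° to the right of the pressure-gradient force (low pressure on the left).
Rotating 270° by 90° clockwise gives 000° — the wind blows toward the north.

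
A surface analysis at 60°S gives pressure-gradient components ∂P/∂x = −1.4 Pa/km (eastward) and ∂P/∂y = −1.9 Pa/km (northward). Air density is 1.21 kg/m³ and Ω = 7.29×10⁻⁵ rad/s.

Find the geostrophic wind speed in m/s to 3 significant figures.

15.4 m/s

Coriolis parameter at 60°S:
f = 2Ω sin φ = 2 × 7.29×10⁻⁵ × sin 60° = 1.26×10⁻⁴ s⁻¹
In the Southern Hemisphere f is negative: f = −1.26×10⁻⁴ s⁻¹.
Component geostrophic relations (x east, y north):
u_g = −(1/(fρ)) ∂P/∂y,  v_g = (1/(fρ)) ∂P/∂x
u_g = −(−1.9×10⁻³)/(−1.26×10⁻⁴ × 1.21) = −12.4 m/s;  v_g = (−1.4×10⁻³)/(−1.26×10⁻⁴ × 1.21) = 9.16 m/s
|V_g| = √(u_g² + v_g²) = 15.4 m/s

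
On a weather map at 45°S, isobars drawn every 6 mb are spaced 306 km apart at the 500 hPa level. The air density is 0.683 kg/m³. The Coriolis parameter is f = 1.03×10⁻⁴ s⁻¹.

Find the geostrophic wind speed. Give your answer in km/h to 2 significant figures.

Pressure gradient: |∂P/∂n| = 600 Pa / 306000 m = 1.96×10⁻³ Pa/m
Geostrophic balance (pressure-gradient force = Coriolis force):
V_g = (1/(fρ)) |∂P/∂n| = 1.96×10⁻³ / (1.03×10⁻⁴ × 0.683) = 27.9 m/s
Converting: 27.9 m/s × 3.6 = 100 km/h

100 km/h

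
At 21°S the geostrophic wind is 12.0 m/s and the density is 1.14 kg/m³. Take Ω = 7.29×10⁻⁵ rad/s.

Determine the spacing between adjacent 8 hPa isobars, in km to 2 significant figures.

1100 km

Coriolis parameter at 21°S:
f = 2Ω sin φ = 2 × 7.29×10⁻⁵ × sin 21° = 5.23×10⁻⁵ s⁻¹
Geostrophic balance rearranged: |∂P/∂n| = f ρ V_g
|∂P/∂n| = 5.23×10⁻⁵ × 1.14 × 12.0 = 7.15×10⁻⁴ Pa/m
Isobar spacing: Δn = ΔP/|∂P/∂n| = 800 Pa / 7.15×10⁻⁴ Pa/m = 1119224 m ≈ 1100 km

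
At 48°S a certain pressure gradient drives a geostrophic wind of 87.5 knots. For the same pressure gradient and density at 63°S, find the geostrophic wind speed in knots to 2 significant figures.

With the same pressure gradient and density, V_g ∝ 1/f ∝ 1/sin φ.
V₂ = V₁ · sin φ₁ / sin φ₂ = 87.5 × sin 48° / sin 63°
V₂ = 87.5 × 0.7431/0.8910 = 73 knots

73 knots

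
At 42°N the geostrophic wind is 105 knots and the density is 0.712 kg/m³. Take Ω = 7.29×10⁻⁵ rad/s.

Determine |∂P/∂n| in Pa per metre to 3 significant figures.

3.75×10⁻³ Pa/m

Coriolis parameter at 42°N:
f = 2Ω sin φ = 2 × 7.29×10⁻⁵ × sin 42° = 9.76×10⁻⁵ s⁻¹
Wind speed in SI: 105 knots = 54.0 m/s
Geostrophic balance rearranged: |∂P/∂n| = f ρ V_g
|∂P/∂n| = 9.76×10⁻⁵ × 0.712 × 54.0 = 3.75×10⁻³ Pa/m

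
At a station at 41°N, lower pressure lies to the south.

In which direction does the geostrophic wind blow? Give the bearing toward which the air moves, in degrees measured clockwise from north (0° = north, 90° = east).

270°

The pressure-gradient force points toward the south (bearing 180°).
Geostrophic balance: in the Northern Hemisphere the Coriolis force deflects motion to the right, so the geostrophic wind blows 90° to the right of the pressure-gradient force (low pressure on the left).
Rotating 180° by 90° clockwise gives 270° — the wind blows toward the west.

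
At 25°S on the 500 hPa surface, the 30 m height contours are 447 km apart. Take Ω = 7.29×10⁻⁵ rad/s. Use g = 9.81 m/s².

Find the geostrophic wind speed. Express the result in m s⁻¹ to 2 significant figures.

Coriolis parameter at 25°S:
f = 2Ω sin φ = 2 × 7.29×10⁻⁵ × sin 25° = 6.16×10⁻⁵ s⁻¹
Height gradient: |∂Z/∂n| = 30 m / 447000 m = 6.71×10⁻⁵
On a pressure surface, geostrophic balance gives V_g = (g/f)|∂Z/∂n|:
V_g = 9.81 × 6.71×10⁻⁵ / 6.16×10⁻⁵ = 10.7 m/s

11 m s⁻¹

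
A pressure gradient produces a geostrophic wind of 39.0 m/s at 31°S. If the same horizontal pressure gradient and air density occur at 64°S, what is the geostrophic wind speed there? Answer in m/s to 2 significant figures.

With the same pressure gradient and density, V_g ∝ 1/f ∝ 1/sin φ.
V₂ = V₁ · sin φ₁ / sin φ₂ = 39.0 × sin 31° / sin 64°
V₂ = 39.0 × 0.5150/0.8988 = 22 m/s

22 m/s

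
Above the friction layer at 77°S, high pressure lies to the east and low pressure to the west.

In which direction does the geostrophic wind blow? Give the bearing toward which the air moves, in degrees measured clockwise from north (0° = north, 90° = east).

The pressure-gradient force points toward the west (bearing 270°).
Geostrophic balance: in the Southern Hemisphere the Coriolis force deflects motion to the left, so the geostrophic wind blows 90° to the left of the pressure-gradient force (low pressure on the right).
Rotating 270° by 90° counterclockwise gives 180° — the wind blows toward the south.

180°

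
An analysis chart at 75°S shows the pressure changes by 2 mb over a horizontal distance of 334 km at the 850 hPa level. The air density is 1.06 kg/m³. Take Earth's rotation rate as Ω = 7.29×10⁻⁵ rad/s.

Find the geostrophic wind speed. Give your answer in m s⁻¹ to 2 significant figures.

Coriolis parameter at 75°S:
f = 2Ω sin φ = 2 × 7.29×10⁻⁵ × sin 75° = 1.41×10⁻⁴ s⁻¹
Pressure gradient: |∂P/∂n| = 200 Pa / 334000 m = 5.99×10⁻⁴ Pa/m
Geostrophic balance (pressure-gradient force = Coriolis force):
V_g = (1/(fρ)) |∂P/∂n| = 5.99×10⁻⁴ / (1.41×10⁻⁴ × 1.06) = 4.01 m/s

4.0 m s⁻¹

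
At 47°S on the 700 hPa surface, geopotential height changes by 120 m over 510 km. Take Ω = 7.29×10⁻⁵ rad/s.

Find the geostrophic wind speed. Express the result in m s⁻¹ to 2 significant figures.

Coriolis parameter at 47°S:
f = 2Ω sin φ = 2 × 7.29×10⁻⁵ × sin 47° = 1.07×10⁻⁴ s⁻¹
Height gradient: |∂Z/∂n| = 120 m / 510000 m = 2.35×10⁻⁴
On a pressure surface, geostrophic balance gives V_g = (g/f)|∂Z/∂n|:
V_g = 9.81 × 2.35×10⁻⁴ / 1.07×10⁻⁴ = 21.6 m/s

22 m s⁻¹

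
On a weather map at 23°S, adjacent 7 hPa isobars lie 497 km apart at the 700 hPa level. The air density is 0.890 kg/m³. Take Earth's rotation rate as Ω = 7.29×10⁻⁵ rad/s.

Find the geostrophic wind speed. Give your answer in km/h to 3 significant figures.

100 km/h

Coriolis parameter at 23°S:
f = 2Ω sin φ = 2 × 7.29×10⁻⁵ × sin 23° = 5.70×10⁻⁵ s⁻¹
Pressure gradient: |∂P/∂n| = 700 Pa / 497000 m = 1.41×10⁻³ Pa/m
Geostrophic balance (pressure-gradient force = Coriolis force):
V_g = (1/(fρ)) |∂P/∂n| = 1.41×10⁻³ / (5.70×10⁻⁵ × 0.890) = 27.8 m/s
Converting: 27.8 m/s × 3.6 = 100 km/h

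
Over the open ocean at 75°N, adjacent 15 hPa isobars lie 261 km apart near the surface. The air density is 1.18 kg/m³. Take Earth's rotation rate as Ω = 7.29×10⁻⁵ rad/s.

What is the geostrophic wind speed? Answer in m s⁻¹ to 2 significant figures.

Coriolis parameter at 75°N:
f = 2Ω sin φ = 2 × 7.29×10⁻⁵ × sin 75° = 1.41×10⁻⁴ s⁻¹
Pressure gradient: |∂P/∂n| = 1500 Pa / 261000 m = 5.75×10⁻³ Pa/m
Geostrophic balance (pressure-gradient force = Coriolis force):
V_g = (1/(fρ)) |∂P/∂n| = 5.75×10⁻³ / (1.41×10⁻⁴ × 1.18) = 34.6 m/s

35 m s⁻¹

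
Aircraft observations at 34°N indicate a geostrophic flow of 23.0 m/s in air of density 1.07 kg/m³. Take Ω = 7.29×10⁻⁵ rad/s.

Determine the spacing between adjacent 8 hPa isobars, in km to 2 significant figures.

Coriolis parameter at 34°N:
f = 2Ω sin φ = 2 × 7.29×10⁻⁵ × sin 34° = 8.15×10⁻⁵ s⁻¹
Geostrophic balance rearranged: |∂P/∂n| = f ρ V_g
|∂P/∂n| = 8.15×10⁻⁵ × 1.07 × 23.0 = 2.01×10⁻³ Pa/m
Isobar spacing: Δn = ΔP/|∂P/∂n| = 800 Pa / 2.01×10⁻³ Pa/m = 398712 m ≈ 400 km

400 km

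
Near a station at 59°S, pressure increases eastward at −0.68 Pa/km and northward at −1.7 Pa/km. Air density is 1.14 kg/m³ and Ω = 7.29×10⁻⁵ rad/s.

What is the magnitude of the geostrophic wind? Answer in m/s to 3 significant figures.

Coriolis parameter at 59°S:
f = 2Ω sin φ = 2 × 7.29×10⁻⁵ × sin 59° = 1.25×10⁻⁴ s⁻¹
In the Southern Hemisphere f is negative: f = −1.25×10⁻⁴ s⁻¹.
Component geostrophic relations (x east, y north):
u_g = −(1/(fρ)) ∂P/∂y,  v_g = (1/(fρ)) ∂P/∂x
u_g = −(−1.7×10⁻³)/(−1.25×10⁻⁴ × 1.14) = −11.9 m/s;  v_g = (−0.68×10⁻³)/(−1.25×10⁻⁴ × 1.14) = 4.77 m/s
|V_g| = √(u_g² + v_g²) = 12.9 m/s

12.9 m/s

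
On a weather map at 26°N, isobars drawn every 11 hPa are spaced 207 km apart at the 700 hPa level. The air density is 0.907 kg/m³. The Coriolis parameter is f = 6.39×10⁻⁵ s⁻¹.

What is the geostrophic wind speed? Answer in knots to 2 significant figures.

Pressure gradient: |∂P/∂n| = 1100 Pa / 207000 m = 5.31×10⁻³ Pa/m
Geostrophic balance (pressure-gradient force = Coriolis force):
V_g = (1/(fρ)) |∂P/∂n| = 5.31×10⁻³ / (6.39×10⁻⁵ × 0.907) = 91.7 m/s
Converting: 91.7 m/s × 1.944 = 180 knots

180 knots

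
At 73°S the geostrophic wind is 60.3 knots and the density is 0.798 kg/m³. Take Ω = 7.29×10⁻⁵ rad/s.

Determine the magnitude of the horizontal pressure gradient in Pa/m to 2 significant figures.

3.5×10⁻³ Pa/m

Coriolis parameter at 73°S:
f = 2Ω sin φ = 2 × 7.29×10⁻⁵ × sin 73° = 1.39×10⁻⁴ s⁻¹
Wind speed in SI: 60.3 knots = 31.0 m/s
Geostrophic balance rearranged: |∂P/∂n| = f ρ V_g
|∂P/∂n| = 1.39×10⁻⁴ × 0.798 × 31.0 = 3.45×10⁻³ Pa/m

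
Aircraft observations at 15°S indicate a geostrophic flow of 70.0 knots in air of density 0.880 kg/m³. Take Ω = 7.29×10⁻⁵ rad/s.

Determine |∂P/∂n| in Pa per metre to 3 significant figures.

1.20×10⁻³ Pa/m

Coriolis parameter at 15°S:
f = 2Ω sin φ = 2 × 7.29×10⁻⁵ × sin 15° = 3.77×10⁻⁵ s⁻¹
Wind speed in SI: 70.0 knots = 36.0 m/s
Geostrophic balance rearranged: |∂P/∂n| = f ρ V_g
|∂P/∂n| = 3.77×10⁻⁵ × 0.880 × 36.0 = 1.20×10⁻³ Pa/m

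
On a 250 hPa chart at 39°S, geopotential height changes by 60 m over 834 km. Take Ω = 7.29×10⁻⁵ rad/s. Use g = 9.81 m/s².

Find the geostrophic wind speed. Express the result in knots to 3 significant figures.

15.0 knots

Coriolis parameter at 39°S:
f = 2Ω sin φ = 2 × 7.29×10⁻⁵ × sin 39° = 9.18×10⁻⁵ s⁻¹
Height gradient: |∂Z/∂n| = 60 m / 834000 m = 7.19×10⁻⁵
On a pressure surface, geostrophic balance gives V_g = (g/f)|∂Z/∂n|:
V_g = 9.81 × 7.19×10⁻⁵ / 9.18×10⁻⁵ = 7.69 m/s
Converting: 7.69 m/s × 1.944 = 15.0 knots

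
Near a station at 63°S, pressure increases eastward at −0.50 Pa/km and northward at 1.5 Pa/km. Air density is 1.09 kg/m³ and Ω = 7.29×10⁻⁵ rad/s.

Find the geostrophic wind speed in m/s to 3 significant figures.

11.2 m/s

Coriolis parameter at 63°S:
f = 2Ω sin φ = 2 × 7.29×10⁻⁵ × sin 63° = 1.30×10⁻⁴ s⁻¹
In the Southern Hemisphere f is negative: f = −1.30×10⁻⁴ s⁻¹.
Component geostrophic relations (x east, y north):
u_g = −(1/(fρ)) ∂P/∂y,  v_g = (1/(fρ)) ∂P/∂x
u_g = −(1.5×10⁻³)/(−1.30×10⁻⁴ × 1.09) = 10.6 m/s;  v_g = (−0.50×10⁻³)/(−1.30×10⁻⁴ × 1.09) = 3.53 m/s
|V_g| = √(u_g² + v_g²) = 11.2 m/s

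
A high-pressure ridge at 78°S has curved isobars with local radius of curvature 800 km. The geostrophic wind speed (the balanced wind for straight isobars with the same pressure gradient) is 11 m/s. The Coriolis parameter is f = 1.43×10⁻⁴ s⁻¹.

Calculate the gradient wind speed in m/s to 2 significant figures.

Around a high, pressure-gradient force acts outward with centrifugal, so Coriolis balances both:
fV = (1/ρ)|∂P/∂n| + V²/R  →  V² − fR·V + fR·V_g = 0
With fR = 1.43×10⁻⁴ × 800×10³ m = 114 m/s:
V = [fR − √((fR)² − 4 fR V_g)]/2 = [114 − √(114² − 4×114×11)]/2 = 12.3 m/s
Supergeostrophic (V > V_g = 11 m/s), as expected around a high.

12 m/s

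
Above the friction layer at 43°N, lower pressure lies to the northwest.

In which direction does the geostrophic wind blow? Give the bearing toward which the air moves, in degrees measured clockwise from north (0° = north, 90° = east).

The pressure-gradient force points toward the northwest (bearing 315°).
Geostrophic balance: in the Northern Hemisphere the Coriolis force deflects motion to the right, so the geostrophic wind blows 90° to the right of the pressure-gradient force (low pressure on the left).
Rotating 315° by 90° clockwise gives 045° — the wind blows toward the northeast.

045°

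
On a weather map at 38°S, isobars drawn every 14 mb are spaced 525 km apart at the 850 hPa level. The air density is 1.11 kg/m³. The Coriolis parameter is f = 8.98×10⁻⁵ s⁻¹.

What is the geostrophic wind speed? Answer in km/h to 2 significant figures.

Pressure gradient: |∂P/∂n| = 1400 Pa / 525000 m = 2.67×10⁻³ Pa/m
Geostrophic balance (pressure-gradient force = Coriolis force):
V_g = (1/(fρ)) |∂P/∂n| = 2.67×10⁻³ / (8.98×10⁻⁵ × 1.11) = 26.8 m/s
Converting: 26.8 m/s × 3.6 = 96 km/h

96 km/h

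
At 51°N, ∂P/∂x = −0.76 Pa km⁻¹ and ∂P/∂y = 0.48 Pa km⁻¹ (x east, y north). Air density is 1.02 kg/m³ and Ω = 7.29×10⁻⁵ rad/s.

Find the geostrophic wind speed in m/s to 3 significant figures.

7.78 m/s

Coriolis parameter at 51°N:
f = 2Ω sin φ = 2 × 7.29×10⁻⁵ × sin 51° = 1.13×10⁻⁴ s⁻¹
Component geostrophic relations (x east, y north):
u_g = −(1/(fρ)) ∂P/∂y,  v_g = (1/(fρ)) ∂P/∂x
u_g = −(0.48×10⁻³)/(1.13×10⁻⁴ × 1.02) = −4.15 m/s;  v_g = (−0.76×10⁻³)/(1.13×10⁻⁴ × 1.02) = −6.58 m/s
|V_g| = √(u_g² + v_g²) = 7.78 m/s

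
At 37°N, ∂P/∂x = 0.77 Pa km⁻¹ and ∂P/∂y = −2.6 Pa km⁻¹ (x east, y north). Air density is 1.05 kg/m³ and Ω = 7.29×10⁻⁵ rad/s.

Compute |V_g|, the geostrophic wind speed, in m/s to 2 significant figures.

29 m/s

Coriolis parameter at 37°N:
f = 2Ω sin φ = 2 × 7.29×10⁻⁵ × sin 37° = 8.77×10⁻⁵ s⁻¹
Component geostrophic relations (x east, y north):
u_g = −(1/(fρ)) ∂P/∂y,  v_g = (1/(fρ)) ∂P/∂x
u_g = −(−2.6×10⁻³)/(8.77×10⁻⁵ × 1.05) = 28.2 m/s;  v_g = (0.77×10⁻³)/(8.77×10⁻⁵ × 1.05) = 8.36 m/s
|V_g| = √(u_g² + v_g²) = 29.4 m/s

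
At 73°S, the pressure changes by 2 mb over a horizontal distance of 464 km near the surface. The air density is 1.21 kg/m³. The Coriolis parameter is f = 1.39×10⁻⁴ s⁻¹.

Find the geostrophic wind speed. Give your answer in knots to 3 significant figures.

Pressure gradient: |∂P/∂n| = 200 Pa / 464000 m = 4.31×10⁻⁴ Pa/m
Geostrophic balance (pressure-gradient force = Coriolis force):
V_g = (1/(fρ)) |∂P/∂n| = 4.31×10⁻⁴ / (1.39×10⁻⁴ × 1.21) = 2.56 m/s
Converting: 2.56 m/s × 1.944 = 4.98 knots

4.98 knots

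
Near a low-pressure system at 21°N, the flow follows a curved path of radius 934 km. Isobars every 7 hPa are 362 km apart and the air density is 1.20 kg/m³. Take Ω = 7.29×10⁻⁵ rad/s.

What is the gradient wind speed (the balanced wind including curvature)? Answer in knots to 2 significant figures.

Coriolis parameter at 21°N:
f = 2Ω sin φ = 2 × 7.29×10⁻⁵ × sin 21° = 5.23×10⁻⁵ s⁻¹
Pressure gradient: |∂P/∂n| = 700 Pa / 362000 m = 1.93×10⁻³ Pa/m
Geostrophic speed: V_g = |∂P/∂n|/(fρ) = 1.93×10⁻³/(5.23×10⁻⁵ × 1.20) = 30.8 m/s
Around a low, centrifugal force acts outward with Coriolis, so pressure-gradient force balances both:
(1/ρ)|∂P/∂n| = fV + V²/R  →  V² + fR·V − fR·V_g = 0
With fR = 5.23×10⁻⁵ × 934×10³ m = 48.8 m/s:
V = [−fR + √((fR)² + 4 fR V_g)]/2 = [−48.8 + √(48.8² + 4×48.8×30.8)]/2 = 21.4 m/s
Subgeostrophic (V < V_g = 30.8 m/s), as expected around a low.
Converting: 21.4 m/s × 1.944 = 42 knots

42 knots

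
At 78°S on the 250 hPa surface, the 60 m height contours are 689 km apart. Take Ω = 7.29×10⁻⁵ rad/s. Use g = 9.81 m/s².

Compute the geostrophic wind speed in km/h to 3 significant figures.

Coriolis parameter at 78°S:
f = 2Ω sin φ = 2 × 7.29×10⁻⁵ × sin 78° = 1.43×10⁻⁴ s⁻¹
Height gradient: |∂Z/∂n| = 60 m / 689000 m = 8.71×10⁻⁵
On a pressure surface, geostrophic balance gives V_g = (g/f)|∂Z/∂n|:
V_g = 9.81 × 8.71×10⁻⁵ / 1.43×10⁻⁴ = 5.99 m/s
Converting: 5.99 m/s × 3.6 = 21.6 km/h

21.6 km/h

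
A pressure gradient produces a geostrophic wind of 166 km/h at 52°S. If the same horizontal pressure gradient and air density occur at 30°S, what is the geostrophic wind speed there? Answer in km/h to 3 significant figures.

262 km/h

With the same pressure gradient and density, V_g ∝ 1/f ∝ 1/sin φ.
V₂ = V₁ · sin φ₁ / sin φ₂ = 166 × sin 52° / sin 30°
V₂ = 166 × 0.7880/0.5000 = 262 km/h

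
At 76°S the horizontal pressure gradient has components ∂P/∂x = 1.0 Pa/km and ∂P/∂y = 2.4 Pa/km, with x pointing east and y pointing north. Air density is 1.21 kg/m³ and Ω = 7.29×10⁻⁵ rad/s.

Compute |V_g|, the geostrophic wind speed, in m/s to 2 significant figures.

Coriolis parameter at 76°S:
f = 2Ω sin φ = 2 × 7.29×10⁻⁵ × sin 76° = 1.41×10⁻⁴ s⁻¹
In the Southern Hemisphere f is negative: f = −1.41×10⁻⁴ s⁻¹.
Component geostrophic relations (x east, y north):
u_g = −(1/(fρ)) ∂P/∂y,  v_g = (1/(fρ)) ∂P/∂x
u_g = −(2.4×10⁻³)/(−1.41×10⁻⁴ × 1.21) = 14.0 m/s;  v_g = (1.0×10⁻³)/(−1.41×10⁻⁴ × 1.21) = −5.84 m/s
|V_g| = √(u_g² + v_g²) = 15.2 m/s

15 m/s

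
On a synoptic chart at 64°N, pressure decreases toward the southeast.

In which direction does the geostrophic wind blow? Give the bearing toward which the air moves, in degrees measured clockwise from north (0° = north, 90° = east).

225°

The pressure-gradient force points toward the southeast (bearing 135°).
Geostrophic balance: in the Northern Hemisphere the Coriolis force deflects motion to the right, so the geostrophic wind blows 90° to the right of the pressure-gradient force (low pressure on the left).
Rotating 135° by 90° clockwise gives 225° — the wind blows toward the southwest.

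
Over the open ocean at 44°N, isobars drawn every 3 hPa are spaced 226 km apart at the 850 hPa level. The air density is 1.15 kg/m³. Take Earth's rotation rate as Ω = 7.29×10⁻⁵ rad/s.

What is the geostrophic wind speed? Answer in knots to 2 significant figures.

Coriolis parameter at 44°N:
f = 2Ω sin φ = 2 × 7.29×10⁻⁵ × sin 44° = 1.01×10⁻⁴ s⁻¹
Pressure gradient: |∂P/∂n| = 300 Pa / 226000 m = 1.33×10⁻³ Pa/m
Geostrophic balance (pressure-gradient force = Coriolis force):
V_g = (1/(fρ)) |∂P/∂n| = 1.33×10⁻³ / (1.01×10⁻⁴ × 1.15) = 11.4 m/s
Converting: 11.4 m/s × 1.944 = 22 knots

22 knots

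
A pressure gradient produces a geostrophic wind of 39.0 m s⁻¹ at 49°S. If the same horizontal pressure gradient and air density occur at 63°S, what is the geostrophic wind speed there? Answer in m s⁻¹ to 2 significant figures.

33 m s⁻¹

With the same pressure gradient and density, V_g ∝ 1/f ∝ 1/sin φ.
V₂ = V₁ · sin φ₁ / sin φ₂ = 39.0 × sin 49° / sin 63°
V₂ = 39.0 × 0.7547/0.8910 = 33 m s⁻¹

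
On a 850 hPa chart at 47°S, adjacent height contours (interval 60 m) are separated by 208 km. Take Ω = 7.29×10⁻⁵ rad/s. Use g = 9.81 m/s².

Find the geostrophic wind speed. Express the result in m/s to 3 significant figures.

26.5 m/s

Coriolis parameter at 47°S:
f = 2Ω sin φ = 2 × 7.29×10⁻⁵ × sin 47° = 1.07×10⁻⁴ s⁻¹
Height gradient: |∂Z/∂n| = 60 m / 208000 m = 2.88×10⁻⁴
On a pressure surface, geostrophic balance gives V_g = (g/f)|∂Z/∂n|:
V_g = 9.81 × 2.88×10⁻⁴ / 1.07×10⁻⁴ = 26.5 m/s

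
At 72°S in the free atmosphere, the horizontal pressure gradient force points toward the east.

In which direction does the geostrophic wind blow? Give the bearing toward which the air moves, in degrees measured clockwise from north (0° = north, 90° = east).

000°

The pressure-gradient force points toward the east (bearing 090°).
Geostrophic balance: in the Southern Hemisphere the Coriolis force deflects motion to the left, so the geostrophic wind blows 90° to the left of the pressure-gradient force (low pressure on the right).
Rotating 090° by 90° counterclockwise gives 000° — the wind blows toward the north.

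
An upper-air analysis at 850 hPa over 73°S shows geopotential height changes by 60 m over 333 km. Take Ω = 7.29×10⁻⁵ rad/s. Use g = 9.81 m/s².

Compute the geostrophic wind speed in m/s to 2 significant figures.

13 m/s

Coriolis parameter at 73°S:
f = 2Ω sin φ = 2 × 7.29×10⁻⁵ × sin 73° = 1.39×10⁻⁴ s⁻¹
Height gradient: |∂Z/∂n| = 60 m / 333000 m = 1.80×10⁻⁴
On a pressure surface, geostrophic balance gives V_g = (g/f)|∂Z/∂n|:
V_g = 9.81 × 1.80×10⁻⁴ / 1.39×10⁻⁴ = 12.7 m/s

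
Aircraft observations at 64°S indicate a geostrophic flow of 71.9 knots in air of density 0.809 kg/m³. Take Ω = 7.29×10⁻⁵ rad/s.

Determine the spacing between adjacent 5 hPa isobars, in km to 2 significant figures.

Coriolis parameter at 64°S:
f = 2Ω sin φ = 2 × 7.29×10⁻⁵ × sin 64° = 1.31×10⁻⁴ s⁻¹
Wind speed in SI: 71.9 knots = 37.0 m/s
Geostrophic balance rearranged: |∂P/∂n| = f ρ V_g
|∂P/∂n| = 1.31×10⁻⁴ × 0.809 × 37.0 = 3.92×10⁻³ Pa/m
Isobar spacing: Δn = ΔP/|∂P/∂n| = 500 Pa / 3.92×10⁻³ Pa/m = 127508 m ≈ 130 km

130 km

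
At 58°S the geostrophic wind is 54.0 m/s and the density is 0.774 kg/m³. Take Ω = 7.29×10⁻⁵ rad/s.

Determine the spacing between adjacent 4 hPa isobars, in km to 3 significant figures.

77.4 km

Coriolis parameter at 58°S:
f = 2Ω sin φ = 2 × 7.29×10⁻⁵ × sin 58° = 1.24×10⁻⁴ s⁻¹
Geostrophic balance rearranged: |∂P/∂n| = f ρ V_g
|∂P/∂n| = 1.24×10⁻⁴ × 0.774 × 54.0 = 5.17×10⁻³ Pa/m
Isobar spacing: Δn = ΔP/|∂P/∂n| = 400 Pa / 5.17×10⁻³ Pa/m = 77401 m ≈ 77.4 km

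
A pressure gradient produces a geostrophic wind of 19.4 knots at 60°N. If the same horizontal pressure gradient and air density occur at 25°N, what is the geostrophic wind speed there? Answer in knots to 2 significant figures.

With the same pressure gradient and density, V_g ∝ 1/f ∝ 1/sin φ.
V₂ = V₁ · sin φ₁ / sin φ₂ = 19.4 × sin 60° / sin 25°
V₂ = 19.4 × 0.8660/0.4226 = 40 knots

40 knots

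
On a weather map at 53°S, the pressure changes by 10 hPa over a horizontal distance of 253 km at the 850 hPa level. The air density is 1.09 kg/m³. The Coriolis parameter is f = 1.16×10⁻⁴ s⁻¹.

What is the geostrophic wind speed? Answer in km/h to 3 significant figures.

Pressure gradient: |∂P/∂n| = 1000 Pa / 253000 m = 3.95×10⁻³ Pa/m
Geostrophic balance (pressure-gradient force = Coriolis force):
V_g = (1/(fρ)) |∂P/∂n| = 3.95×10⁻³ / (1.16×10⁻⁴ × 1.09) = 31.3 m/s
Converting: 31.3 m/s × 3.6 = 113 km/h

113 km/h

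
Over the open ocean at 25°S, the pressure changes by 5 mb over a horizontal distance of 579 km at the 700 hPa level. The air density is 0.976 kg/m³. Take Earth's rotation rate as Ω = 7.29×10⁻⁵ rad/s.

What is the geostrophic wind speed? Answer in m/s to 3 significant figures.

Coriolis parameter at 25°S:
f = 2Ω sin φ = 2 × 7.29×10⁻⁵ × sin 25° = 6.16×10⁻⁵ s⁻¹
Pressure gradient: |∂P/∂n| = 500 Pa / 579000 m = 8.64×10⁻⁴ Pa/m
Geostrophic balance (pressure-gradient force = Coriolis force):
V_g = (1/(fρ)) |∂P/∂n| = 8.64×10⁻⁴ / (6.16×10⁻⁵ × 0.976) = 14.4 m/s

14.4 m/s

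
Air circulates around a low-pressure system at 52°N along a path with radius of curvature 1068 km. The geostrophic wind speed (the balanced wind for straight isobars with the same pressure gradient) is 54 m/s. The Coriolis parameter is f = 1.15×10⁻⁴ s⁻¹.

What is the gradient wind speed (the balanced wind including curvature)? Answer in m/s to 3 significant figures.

40.6 m/s

Around a low, centrifugal force acts outward with Coriolis, so pressure-gradient force balances both:
(1/ρ)|∂P/∂n| = fV + V²/R  →  V² + fR·V − fR·V_g = 0
With fR = 1.15×10⁻⁴ × 1068×10³ m = 123 m/s:
V = [−fR + √((fR)² + 4 fR V_g)]/2 = [−123 + √(123² + 4×123×54)]/2 = 40.6 m/s
Subgeostrophic (V < V_g = 54 m/s), as expected around a low.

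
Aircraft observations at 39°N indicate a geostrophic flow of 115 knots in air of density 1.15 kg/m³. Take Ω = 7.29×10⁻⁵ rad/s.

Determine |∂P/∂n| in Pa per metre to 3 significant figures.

Coriolis parameter at 39°N:
f = 2Ω sin φ = 2 × 7.29×10⁻⁵ × sin 39° = 9.18×10⁻⁵ s⁻¹
Wind speed in SI: 115 knots = 59.2 m/s
Geostrophic balance rearranged: |∂P/∂n| = f ρ V_g
|∂P/∂n| = 9.18×10⁻⁵ × 1.15 × 59.2 = 6.24×10⁻³ Pa/m

6.24×10⁻³ Pa/m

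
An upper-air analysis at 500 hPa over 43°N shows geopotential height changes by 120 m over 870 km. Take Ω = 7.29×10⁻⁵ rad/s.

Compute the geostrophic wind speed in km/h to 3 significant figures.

Coriolis parameter at 43°N:
f = 2Ω sin φ = 2 × 7.29×10⁻⁵ × sin 43° = 9.94×10⁻⁵ s⁻¹
Height gradient: |∂Z/∂n| = 120 m / 870000 m = 1.38×10⁻⁴
On a pressure surface, geostrophic balance gives V_g = (g/f)|∂Z/∂n|:
V_g = 9.81 × 1.38×10⁻⁴ / 9.94×10⁻⁵ = 13.6 m/s
Converting: 13.6 m/s × 3.6 = 49.0 km/h

49.0 km/h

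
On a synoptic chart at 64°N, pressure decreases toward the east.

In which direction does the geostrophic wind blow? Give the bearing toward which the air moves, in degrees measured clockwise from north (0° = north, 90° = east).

The pressure-gradient force points toward the east (bearing 090°).
Geostrophic balance: in the Northern Hemisphere the Coriolis force deflects motion to the right, so the geostrophic wind blows 90° to the right of the pressure-gradient force (low pressure on the left).
Rotating 090° by 90° clockwise gives 180° — the wind blows toward the south.

180°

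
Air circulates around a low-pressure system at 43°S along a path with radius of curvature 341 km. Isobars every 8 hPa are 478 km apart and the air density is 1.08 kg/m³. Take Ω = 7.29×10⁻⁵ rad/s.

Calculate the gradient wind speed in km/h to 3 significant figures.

41.8 km/h

Coriolis parameter at 43°S:
f = 2Ω sin φ = 2 × 7.29×10⁻⁵ × sin 43° = 9.94×10⁻⁵ s⁻¹
Pressure gradient: |∂P/∂n| = 800 Pa / 478000 m = 1.67×10⁻³ Pa/m
Geostrophic speed: V_g = |∂P/∂n|/(fρ) = 1.67×10⁻³/(9.94×10⁻⁵ × 1.08) = 15.6 m/s
Around a low, centrifugal force acts outward with Coriolis, so pressure-gradient force balances both:
(1/ρ)|∂P/∂n| = fV + V²/R  →  V² + fR·V − fR·V_g = 0
With fR = 9.94×10⁻⁵ × 341×10³ m = 33.9 m/s:
V = [−fR + √((fR)² + 4 fR V_g)]/2 = [−33.9 + √(33.9² + 4×33.9×15.6)]/2 = 11.6 m/s
Subgeostrophic (V < V_g = 15.6 m/s), as expected around a low.
Converting: 11.6 m/s × 3.6 = 41.8 km/h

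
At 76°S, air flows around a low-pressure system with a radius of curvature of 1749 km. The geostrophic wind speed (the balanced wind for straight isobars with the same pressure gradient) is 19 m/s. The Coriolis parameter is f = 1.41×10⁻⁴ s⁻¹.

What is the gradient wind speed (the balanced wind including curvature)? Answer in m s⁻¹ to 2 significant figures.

18 m s⁻¹

Around a low, centrifugal force acts outward with Coriolis, so pressure-gradient force balances both:
(1/ρ)|∂P/∂n| = fV + V²/R  →  V² + fR·V − fR·V_g = 0
With fR = 1.41×10⁻⁴ × 1749×10³ m = 247 m/s:
V = [−fR + √((fR)² + 4 fR V_g)]/2 = [−247 + √(247² + 4×247×19)]/2 = 17.7 m/s
Subgeostrophic (V < V_g = 19 m/s), as expected around a low.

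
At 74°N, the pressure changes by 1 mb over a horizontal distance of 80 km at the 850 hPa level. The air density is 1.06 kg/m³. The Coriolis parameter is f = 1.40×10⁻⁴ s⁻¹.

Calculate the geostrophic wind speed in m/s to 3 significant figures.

8.42 m/s

Pressure gradient: |∂P/∂n| = 100 Pa / 80000 m = 1.25×10⁻³ Pa/m
Geostrophic balance (pressure-gradient force = Coriolis force):
V_g = (1/(fρ)) |∂P/∂n| = 1.25×10⁻³ / (1.40×10⁻⁴ × 1.06) = 8.42 m/s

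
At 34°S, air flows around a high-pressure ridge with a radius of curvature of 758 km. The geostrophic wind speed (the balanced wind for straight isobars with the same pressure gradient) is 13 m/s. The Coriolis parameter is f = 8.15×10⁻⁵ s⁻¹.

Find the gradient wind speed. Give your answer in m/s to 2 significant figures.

19 m/s

Around a high, pressure-gradient force acts outward with centrifugal, so Coriolis balances both:
fV = (1/ρ)|∂P/∂n| + V²/R  →  V² − fR·V + fR·V_g = 0
With fR = 8.15×10⁻⁵ × 758×10³ m = 61.8 m/s:
V = [fR − √((fR)² − 4 fR V_g)]/2 = [61.8 − √(61.8² − 4×61.8×13)]/2 = 18.6 m/s
Supergeostrophic (V > V_g = 13 m/s), as expected around a high.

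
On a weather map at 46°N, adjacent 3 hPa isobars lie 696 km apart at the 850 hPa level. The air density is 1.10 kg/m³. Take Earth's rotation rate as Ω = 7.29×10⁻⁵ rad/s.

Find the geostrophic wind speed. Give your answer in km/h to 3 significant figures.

Coriolis parameter at 46°N:
f = 2Ω sin φ = 2 × 7.29×10⁻⁵ × sin 46° = 1.05×10⁻⁴ s⁻¹
Pressure gradient: |∂P/∂n| = 300 Pa / 696000 m = 4.31×10⁻⁴ Pa/m
Geostrophic balance (pressure-gradient force = Coriolis force):
V_g = (1/(fρ)) |∂P/∂n| = 4.31×10⁻⁴ / (1.05×10⁻⁴ × 1.10) = 3.74 m/s
Converting: 3.74 m/s × 3.6 = 13.5 km/h

13.5 km/h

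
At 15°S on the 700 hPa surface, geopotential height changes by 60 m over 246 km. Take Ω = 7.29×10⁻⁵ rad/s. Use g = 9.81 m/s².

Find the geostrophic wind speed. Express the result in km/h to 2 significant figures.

230 km/h

Coriolis parameter at 15°S:
f = 2Ω sin φ = 2 × 7.29×10⁻⁵ × sin 15° = 3.77×10⁻⁵ s⁻¹
Height gradient: |∂Z/∂n| = 60 m / 246000 m = 2.44×10⁻⁴
On a pressure surface, geostrophic balance gives V_g = (g/f)|∂Z/∂n|:
V_g = 9.81 × 2.44×10⁻⁴ / 3.77×10⁻⁵ = 63.4 m/s
Converting: 63.4 m/s × 3.6 = 230 km/h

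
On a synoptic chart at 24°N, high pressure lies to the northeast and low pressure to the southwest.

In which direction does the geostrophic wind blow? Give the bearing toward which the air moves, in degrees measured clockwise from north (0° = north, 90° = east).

The pressure-gradient force points toward the southwest (bearing 225°).
Geostrophic balance: in the Northern Hemisphere the Coriolis force deflects motion to the right, so the geostrophic wind blows 90° to the right of the pressure-gradient force (low pressure on the left).
Rotating 225° by 90° clockwise gives 315° — the wind blows toward the northwest.

315°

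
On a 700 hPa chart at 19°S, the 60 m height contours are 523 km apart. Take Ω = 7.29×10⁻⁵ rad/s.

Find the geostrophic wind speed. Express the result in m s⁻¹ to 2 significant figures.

Coriolis parameter at 19°S:
f = 2Ω sin φ = 2 × 7.29×10⁻⁵ × sin 19° = 4.75×10⁻⁵ s⁻¹
Height gradient: |∂Z/∂n| = 60 m / 523000 m = 1.15×10⁻⁴
On a pressure surface, geostrophic balance gives V_g = (g/f)|∂Z/∂n|:
V_g = 9.81 × 1.15×10⁻⁴ / 4.75×10⁻⁵ = 23.7 m/s

24 m s⁻¹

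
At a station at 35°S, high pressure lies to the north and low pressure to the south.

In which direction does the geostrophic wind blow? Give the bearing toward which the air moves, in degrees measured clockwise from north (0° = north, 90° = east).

090°

The pressure-gradient force points toward the south (bearing 180°).
Geostrophic balance: in the Southern Hemisphere the Coriolis force deflects motion to the left, so the geostrophic wind blows 90° to the left of the pressure-gradient force (low pressure on the right).
Rotating 180° by 90° counterclockwise gives 090° — the wind blows toward the east.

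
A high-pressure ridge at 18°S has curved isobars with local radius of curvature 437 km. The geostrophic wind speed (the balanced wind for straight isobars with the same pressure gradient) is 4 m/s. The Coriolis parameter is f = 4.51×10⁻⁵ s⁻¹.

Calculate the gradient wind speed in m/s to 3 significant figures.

5.58 m/s

Around a high, pressure-gradient force acts outward with centrifugal, so Coriolis balances both:
fV = (1/ρ)|∂P/∂n| + V²/R  →  V² − fR·V + fR·V_g = 0
With fR = 4.51×10⁻⁵ × 437×10³ m = 19.7 m/s:
V = [fR − √((fR)² − 4 fR V_g)]/2 = [19.7 − √(19.7² − 4×19.7×4)]/2 = 5.58 m/s
Supergeostrophic (V > V_g = 4 m/s), as expected around a high.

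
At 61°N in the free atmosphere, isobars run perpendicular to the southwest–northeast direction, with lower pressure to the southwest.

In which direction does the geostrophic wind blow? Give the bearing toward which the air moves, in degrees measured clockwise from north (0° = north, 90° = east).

315°

The pressure-gradient force points toward the southwest (bearing 225°).
Geostrophic balance: in the Northern Hemisphere the Coriolis force deflects motion to the right, so the geostrophic wind blows 90° to the right of the pressure-gradient force (low pressure on the left).
Rotating 225° by 90° clockwise gives 315° — the wind blows toward the northwest.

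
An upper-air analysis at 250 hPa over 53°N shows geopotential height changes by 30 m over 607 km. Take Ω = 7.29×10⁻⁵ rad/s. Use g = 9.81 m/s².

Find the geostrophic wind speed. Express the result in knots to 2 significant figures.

Coriolis parameter at 53°N:
f = 2Ω sin φ = 2 × 7.29×10⁻⁵ × sin 53° = 1.16×10⁻⁴ s⁻¹
Height gradient: |∂Z/∂n| = 30 m / 607000 m = 4.94×10⁻⁵
On a pressure surface, geostrophic balance gives V_g = (g/f)|∂Z/∂n|:
V_g = 9.81 × 4.94×10⁻⁵ / 1.16×10⁻⁴ = 4.16 m/s
Converting: 4.16 m/s × 1.944 = 8.1 knots

8.1 knots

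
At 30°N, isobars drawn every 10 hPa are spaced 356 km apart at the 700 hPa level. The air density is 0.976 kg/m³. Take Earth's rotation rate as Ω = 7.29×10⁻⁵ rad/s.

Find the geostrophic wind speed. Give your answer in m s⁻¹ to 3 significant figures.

Coriolis parameter at 30°N:
f = 2Ω sin φ = 2 × 7.29×10⁻⁵ × sin 30° = 7.29×10⁻⁵ s⁻¹
Pressure gradient: |∂P/∂n| = 1000 Pa / 356000 m = 2.81×10⁻³ Pa/m
Geostrophic balance (pressure-gradient force = Coriolis force):
V_g = (1/(fρ)) |∂P/∂n| = 2.81×10⁻³ / (7.29×10⁻⁵ × 0.976) = 39.5 m/s

39.5 m s⁻¹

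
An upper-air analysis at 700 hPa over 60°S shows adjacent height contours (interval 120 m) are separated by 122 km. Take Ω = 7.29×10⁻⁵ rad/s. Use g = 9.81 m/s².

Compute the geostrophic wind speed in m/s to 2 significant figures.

76 m/s

Coriolis parameter at 60°S:
f = 2Ω sin φ = 2 × 7.29×10⁻⁵ × sin 60° = 1.26×10⁻⁴ s⁻¹
Height gradient: |∂Z/∂n| = 120 m / 122000 m = 9.84×10⁻⁴
On a pressure surface, geostrophic balance gives V_g = (g/f)|∂Z/∂n|:
V_g = 9.81 × 9.84×10⁻⁴ / 1.26×10⁻⁴ = 76.4 m/s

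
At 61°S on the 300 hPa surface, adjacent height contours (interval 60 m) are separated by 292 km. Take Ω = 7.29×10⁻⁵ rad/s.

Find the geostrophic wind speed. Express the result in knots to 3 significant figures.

Coriolis parameter at 61°S:
f = 2Ω sin φ = 2 × 7.29×10⁻⁵ × sin 61° = 1.28×10⁻⁴ s⁻¹
Height gradient: |∂Z/∂n| = 60 m / 292000 m = 2.05×10⁻⁴
On a pressure surface, geostrophic balance gives V_g = (g/f)|∂Z/∂n|:
V_g = 9.81 × 2.05×10⁻⁴ / 1.28×10⁻⁴ = 15.8 m/s
Converting: 15.8 m/s × 1.944 = 30.7 knots

30.7 knots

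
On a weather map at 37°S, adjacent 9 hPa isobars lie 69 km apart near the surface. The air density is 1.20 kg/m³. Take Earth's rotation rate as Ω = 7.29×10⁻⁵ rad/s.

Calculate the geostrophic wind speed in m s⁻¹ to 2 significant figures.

120 m s⁻¹

Coriolis parameter at 37°S:
f = 2Ω sin φ = 2 × 7.29×10⁻⁵ × sin 37° = 8.77×10⁻⁵ s⁻¹
Pressure gradient: |∂P/∂n| = 900 Pa / 69000 m = 1.30×10⁻² Pa/m
Geostrophic balance (pressure-gradient force = Coriolis force):
V_g = (1/(fρ)) |∂P/∂n| = 1.30×10⁻² / (8.77×10⁻⁵ × 1.20) = 124 m/s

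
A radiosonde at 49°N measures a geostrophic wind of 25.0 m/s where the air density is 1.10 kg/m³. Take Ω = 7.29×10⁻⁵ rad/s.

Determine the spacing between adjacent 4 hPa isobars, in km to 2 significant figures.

Coriolis parameter at 49°N:
f = 2Ω sin φ = 2 × 7.29×10⁻⁵ × sin 49° = 1.10×10⁻⁴ s⁻¹
Geostrophic balance rearranged: |∂P/∂n| = f ρ V_g
|∂P/∂n| = 1.10×10⁻⁴ × 1.10 × 25.0 = 3.03×10⁻³ Pa/m
Isobar spacing: Δn = ΔP/|∂P/∂n| = 400 Pa / 3.03×10⁻³ Pa/m = 132187 m ≈ 130 km

130 km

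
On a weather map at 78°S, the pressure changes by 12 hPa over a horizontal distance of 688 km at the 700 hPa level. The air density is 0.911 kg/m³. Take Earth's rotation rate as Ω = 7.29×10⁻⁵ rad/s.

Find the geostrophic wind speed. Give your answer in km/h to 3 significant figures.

Coriolis parameter at 78°S:
f = 2Ω sin φ = 2 × 7.29×10⁻⁵ × sin 78° = 1.43×10⁻⁴ s⁻¹
Pressure gradient: |∂P/∂n| = 1200 Pa / 688000 m = 1.74×10⁻³ Pa/m
Geostrophic balance (pressure-gradient force = Coriolis force):
V_g = (1/(fρ)) |∂P/∂n| = 1.74×10⁻³ / (1.43×10⁻⁴ × 0.911) = 13.4 m/s
Converting: 13.4 m/s × 3.6 = 48.3 km/h

48.3 km/h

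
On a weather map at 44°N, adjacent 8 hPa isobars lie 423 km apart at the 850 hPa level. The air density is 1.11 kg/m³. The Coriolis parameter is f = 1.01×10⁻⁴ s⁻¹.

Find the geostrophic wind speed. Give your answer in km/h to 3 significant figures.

Pressure gradient: |∂P/∂n| = 800 Pa / 423000 m = 1.89×10⁻³ Pa/m
Geostrophic balance (pressure-gradient force = Coriolis force):
V_g = (1/(fρ)) |∂P/∂n| = 1.89×10⁻³ / (1.01×10⁻⁴ × 1.11) = 16.9 m/s
Converting: 16.9 m/s × 3.6 = 60.7 km/h

60.7 km/h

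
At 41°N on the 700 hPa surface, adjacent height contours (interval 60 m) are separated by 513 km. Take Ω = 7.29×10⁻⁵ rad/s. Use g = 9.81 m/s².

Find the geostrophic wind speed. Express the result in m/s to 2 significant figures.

Coriolis parameter at 41°N:
f = 2Ω sin φ = 2 × 7.29×10⁻⁵ × sin 41° = 9.57×10⁻⁵ s⁻¹
Height gradient: |∂Z/∂n| = 60 m / 513000 m = 1.17×10⁻⁴
On a pressure surface, geostrophic balance gives V_g = (g/f)|∂Z/∂n|:
V_g = 9.81 × 1.17×10⁻⁴ / 9.57×10⁻⁵ = 12.0 m/s

12 m/s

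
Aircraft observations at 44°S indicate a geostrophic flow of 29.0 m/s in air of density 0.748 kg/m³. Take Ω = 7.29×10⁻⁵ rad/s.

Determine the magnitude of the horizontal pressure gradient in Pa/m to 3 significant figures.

Coriolis parameter at 44°S:
f = 2Ω sin φ = 2 × 7.29×10⁻⁵ × sin 44° = 1.01×10⁻⁴ s⁻¹
Geostrophic balance rearranged: |∂P/∂n| = f ρ V_g
|∂P/∂n| = 1.01×10⁻⁴ × 0.748 × 29.0 = 2.20×10⁻³ Pa/m

2.20×10⁻³ Pa/m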